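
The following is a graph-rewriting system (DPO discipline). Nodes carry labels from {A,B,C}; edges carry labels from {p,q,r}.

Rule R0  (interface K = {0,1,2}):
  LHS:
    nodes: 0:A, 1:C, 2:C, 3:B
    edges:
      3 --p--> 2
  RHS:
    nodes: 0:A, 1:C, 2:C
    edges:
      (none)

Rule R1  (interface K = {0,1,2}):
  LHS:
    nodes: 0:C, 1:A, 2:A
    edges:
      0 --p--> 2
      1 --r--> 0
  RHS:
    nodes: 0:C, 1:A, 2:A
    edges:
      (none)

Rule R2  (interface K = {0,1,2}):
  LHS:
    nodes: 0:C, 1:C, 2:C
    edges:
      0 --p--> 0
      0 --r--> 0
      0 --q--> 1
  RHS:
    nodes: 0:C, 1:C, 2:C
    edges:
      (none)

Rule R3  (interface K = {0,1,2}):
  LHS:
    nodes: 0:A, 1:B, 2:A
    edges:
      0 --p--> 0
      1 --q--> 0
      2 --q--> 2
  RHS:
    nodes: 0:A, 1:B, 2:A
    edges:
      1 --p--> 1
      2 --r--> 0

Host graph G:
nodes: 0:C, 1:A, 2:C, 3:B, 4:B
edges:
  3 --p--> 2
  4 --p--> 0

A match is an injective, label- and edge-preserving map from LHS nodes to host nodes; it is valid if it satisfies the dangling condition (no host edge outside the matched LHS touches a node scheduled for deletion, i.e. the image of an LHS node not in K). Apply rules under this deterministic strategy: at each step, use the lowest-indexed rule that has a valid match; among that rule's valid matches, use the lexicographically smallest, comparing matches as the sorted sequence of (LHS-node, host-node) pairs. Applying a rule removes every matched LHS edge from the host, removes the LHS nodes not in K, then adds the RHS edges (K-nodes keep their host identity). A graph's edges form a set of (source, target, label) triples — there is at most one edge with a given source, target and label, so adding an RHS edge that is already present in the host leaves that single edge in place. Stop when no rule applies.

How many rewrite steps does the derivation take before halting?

Answer: 2

Steps:
initial: |V|=5 |E|=2  E = 3-p->2 4-p->0
step 1: apply R0 at {0↦1, 1↦0, 2↦2, 3↦3}  → |V|=4 |E|=1  E = 4-p->0
step 2: apply R0 at {0↦1, 1↦2, 2↦0, 3↦4}  → |V|=3 |E|=0  E = ∅
halt: no rule applies after step 2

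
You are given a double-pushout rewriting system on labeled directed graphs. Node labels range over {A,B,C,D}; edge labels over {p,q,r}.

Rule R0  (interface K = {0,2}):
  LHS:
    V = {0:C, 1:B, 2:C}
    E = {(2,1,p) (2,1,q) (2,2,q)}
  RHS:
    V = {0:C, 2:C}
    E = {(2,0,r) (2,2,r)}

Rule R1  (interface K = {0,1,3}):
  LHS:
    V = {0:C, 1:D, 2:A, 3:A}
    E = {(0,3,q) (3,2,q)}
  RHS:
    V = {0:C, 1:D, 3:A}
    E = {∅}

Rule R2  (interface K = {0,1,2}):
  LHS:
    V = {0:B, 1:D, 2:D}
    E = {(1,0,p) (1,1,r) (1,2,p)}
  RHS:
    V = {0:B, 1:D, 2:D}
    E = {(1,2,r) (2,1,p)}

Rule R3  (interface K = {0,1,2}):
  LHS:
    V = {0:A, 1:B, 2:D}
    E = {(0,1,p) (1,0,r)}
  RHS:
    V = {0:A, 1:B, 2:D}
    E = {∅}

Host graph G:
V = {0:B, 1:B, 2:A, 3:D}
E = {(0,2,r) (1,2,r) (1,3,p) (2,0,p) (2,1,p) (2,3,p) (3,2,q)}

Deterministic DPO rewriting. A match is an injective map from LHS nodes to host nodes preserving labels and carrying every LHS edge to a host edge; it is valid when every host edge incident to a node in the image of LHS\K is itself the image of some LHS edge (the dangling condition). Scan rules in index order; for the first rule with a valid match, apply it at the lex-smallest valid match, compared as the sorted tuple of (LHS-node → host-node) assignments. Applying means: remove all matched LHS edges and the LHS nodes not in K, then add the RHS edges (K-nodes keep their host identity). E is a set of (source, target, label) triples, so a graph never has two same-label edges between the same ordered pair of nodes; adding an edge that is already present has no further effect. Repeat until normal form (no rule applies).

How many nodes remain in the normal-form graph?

Answer: 4

Steps:
initial: |V|=4 |E|=7  E = 0-r->2 1-r->2 1-p->3 2-p->0 2-p->1 2-p->3 3-q->2
step 1: apply R3 at {0↦2, 1↦0, 2↦3}  → |V|=4 |E|=5  E = 1-r->2 1-p->3 2-p->1 2-p->3 3-q->2
step 2: apply R3 at {0↦2, 1↦1, 2↦3}  → |V|=4 |E|=3  E = 1-p->3 2-p->3 3-q->2
halt: no rule applies after step 2
NF nodes: {0:B, 1:B, 2:A, 3:D}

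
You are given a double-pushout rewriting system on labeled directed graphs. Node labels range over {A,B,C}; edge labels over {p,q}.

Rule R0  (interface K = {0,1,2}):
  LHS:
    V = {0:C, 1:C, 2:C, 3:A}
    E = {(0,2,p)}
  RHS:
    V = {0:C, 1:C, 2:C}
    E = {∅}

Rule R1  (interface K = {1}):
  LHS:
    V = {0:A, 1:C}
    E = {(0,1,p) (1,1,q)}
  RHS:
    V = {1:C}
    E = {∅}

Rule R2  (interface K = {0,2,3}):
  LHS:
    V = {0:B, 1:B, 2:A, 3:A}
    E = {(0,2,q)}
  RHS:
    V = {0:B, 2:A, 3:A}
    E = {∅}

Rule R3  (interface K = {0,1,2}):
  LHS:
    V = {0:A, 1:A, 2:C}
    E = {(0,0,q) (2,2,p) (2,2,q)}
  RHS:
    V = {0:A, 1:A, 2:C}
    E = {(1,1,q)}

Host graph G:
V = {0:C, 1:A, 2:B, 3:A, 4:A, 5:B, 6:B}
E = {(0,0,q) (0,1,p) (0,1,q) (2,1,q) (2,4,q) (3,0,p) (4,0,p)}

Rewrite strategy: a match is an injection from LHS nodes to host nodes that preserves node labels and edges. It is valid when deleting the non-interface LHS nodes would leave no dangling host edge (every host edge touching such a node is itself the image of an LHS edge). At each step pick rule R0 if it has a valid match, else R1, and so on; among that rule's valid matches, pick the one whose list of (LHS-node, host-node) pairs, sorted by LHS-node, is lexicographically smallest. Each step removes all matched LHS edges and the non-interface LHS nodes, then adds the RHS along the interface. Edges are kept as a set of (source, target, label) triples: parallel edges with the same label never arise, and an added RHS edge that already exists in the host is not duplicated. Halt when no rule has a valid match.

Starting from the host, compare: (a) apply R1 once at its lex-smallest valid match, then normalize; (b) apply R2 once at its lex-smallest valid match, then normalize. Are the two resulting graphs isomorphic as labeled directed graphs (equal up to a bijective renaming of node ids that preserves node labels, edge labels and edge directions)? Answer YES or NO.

Answer: YES

Steps:
branch R1-first: apply at {0↦3, 1↦0} → |E|=5, then 2 more step(s) → NF |V|=4 |E|=3 V={0:C, 1:A, 2:B, 4:A} E=0-p->1 0-q->1 4-p->0
branch R2-first: apply at {0↦2, 1↦5, 2↦1, 3↦3} → |E|=6, then 2 more step(s) → NF |V|=4 |E|=3 V={0:C, 1:A, 2:B, 4:A} E=0-p->1 0-q->1 4-p->0
graphs isomorphic (equal up to label-preserving node renaming)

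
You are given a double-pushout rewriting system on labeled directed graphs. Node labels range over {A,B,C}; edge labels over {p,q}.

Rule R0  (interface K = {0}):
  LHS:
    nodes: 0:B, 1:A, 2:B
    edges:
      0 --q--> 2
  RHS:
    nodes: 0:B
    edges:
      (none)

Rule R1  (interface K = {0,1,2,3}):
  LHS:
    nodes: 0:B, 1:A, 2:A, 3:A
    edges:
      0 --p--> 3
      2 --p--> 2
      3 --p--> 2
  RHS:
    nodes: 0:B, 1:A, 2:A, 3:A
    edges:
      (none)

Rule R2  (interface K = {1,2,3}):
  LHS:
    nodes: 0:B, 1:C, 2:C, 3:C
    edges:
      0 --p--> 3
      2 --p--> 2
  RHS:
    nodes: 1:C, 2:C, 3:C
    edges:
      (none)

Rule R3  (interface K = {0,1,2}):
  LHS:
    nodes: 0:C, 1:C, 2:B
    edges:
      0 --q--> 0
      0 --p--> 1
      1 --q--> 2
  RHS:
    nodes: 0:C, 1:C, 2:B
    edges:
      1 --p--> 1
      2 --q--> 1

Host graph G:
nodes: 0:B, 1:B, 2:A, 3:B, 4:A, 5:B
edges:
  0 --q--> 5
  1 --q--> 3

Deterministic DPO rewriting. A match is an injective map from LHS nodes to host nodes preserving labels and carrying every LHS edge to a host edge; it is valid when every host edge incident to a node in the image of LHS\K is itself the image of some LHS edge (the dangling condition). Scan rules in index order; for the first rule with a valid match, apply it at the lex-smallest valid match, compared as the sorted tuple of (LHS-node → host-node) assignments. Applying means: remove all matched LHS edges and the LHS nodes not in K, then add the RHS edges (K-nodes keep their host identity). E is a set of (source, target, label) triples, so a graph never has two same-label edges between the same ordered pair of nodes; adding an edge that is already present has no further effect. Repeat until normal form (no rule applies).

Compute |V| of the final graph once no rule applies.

initial: |V|=6 |E|=2  E = 0-q->5 1-q->3
step 1: apply R0 at {0↦0, 1↦2, 2↦5}  → |V|=4 |E|=1  E = 1-q->3
step 2: apply R0 at {0↦1, 1↦4, 2↦3}  → |V|=2 |E|=0  E = ∅
halt: no rule applies after step 2
NF nodes: {0:B, 1:B}

Answer: 2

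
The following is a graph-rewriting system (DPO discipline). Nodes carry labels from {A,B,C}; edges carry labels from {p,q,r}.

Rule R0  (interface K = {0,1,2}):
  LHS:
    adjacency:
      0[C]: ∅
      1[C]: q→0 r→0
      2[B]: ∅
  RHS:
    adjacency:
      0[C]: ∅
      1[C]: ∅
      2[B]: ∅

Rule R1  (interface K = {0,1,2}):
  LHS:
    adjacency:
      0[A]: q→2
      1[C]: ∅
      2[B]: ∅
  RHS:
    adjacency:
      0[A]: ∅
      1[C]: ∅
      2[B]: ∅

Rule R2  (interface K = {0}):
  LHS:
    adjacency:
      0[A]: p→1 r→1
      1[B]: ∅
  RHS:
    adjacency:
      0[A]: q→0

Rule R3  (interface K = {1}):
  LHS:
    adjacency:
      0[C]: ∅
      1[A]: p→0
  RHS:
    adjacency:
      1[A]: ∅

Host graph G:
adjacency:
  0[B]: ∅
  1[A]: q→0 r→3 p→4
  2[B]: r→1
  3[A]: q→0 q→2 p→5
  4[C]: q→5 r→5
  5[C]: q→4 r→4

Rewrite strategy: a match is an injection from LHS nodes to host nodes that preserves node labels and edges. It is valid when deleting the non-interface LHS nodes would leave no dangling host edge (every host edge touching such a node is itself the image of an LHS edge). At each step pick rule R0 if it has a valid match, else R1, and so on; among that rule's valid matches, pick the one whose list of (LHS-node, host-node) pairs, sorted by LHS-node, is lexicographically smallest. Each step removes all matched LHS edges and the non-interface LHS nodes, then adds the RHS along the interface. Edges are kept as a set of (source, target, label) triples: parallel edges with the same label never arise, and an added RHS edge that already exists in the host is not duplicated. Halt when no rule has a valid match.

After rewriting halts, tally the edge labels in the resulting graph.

[0] host  ⇒  6 nodes, 11 edges  {1-q->0 1-r->3 1-p->4 2-r->1 3-q->0 3-q->2 3-p->5 4-q->5 4-r->5 5-q->4 5-r->4}
[1] R0 @ {0↦4, 1↦5, 2↦0}  ⇒  6 nodes, 9 edges  {1-q->0 1-r->3 1-p->4 2-r->1 3-q->0 3-q->2 3-p->5 4-q->5 4-r->5}
[2] R0 @ {0↦5, 1↦4, 2↦0}  ⇒  6 nodes, 7 edges  {1-q->0 1-r->3 1-p->4 2-r->1 3-q->0 3-q->2 3-p->5}
[3] R1 @ {0↦1, 1↦4, 2↦0}  ⇒  6 nodes, 6 edges  {1-r->3 1-p->4 2-r->1 3-q->0 3-q->2 3-p->5}
[4] R1 @ {0↦3, 1↦4, 2↦0}  ⇒  6 nodes, 5 edges  {1-r->3 1-p->4 2-r->1 3-q->2 3-p->5}
[5] R1 @ {0↦3, 1↦4, 2↦2}  ⇒  6 nodes, 4 edges  {1-r->3 1-p->4 2-r->1 3-p->5}
[6] R3 @ {0↦4, 1↦1}  ⇒  5 nodes, 3 edges  {1-r->3 2-r->1 3-p->5}
[7] R3 @ {0↦5, 1↦3}  ⇒  4 nodes, 2 edges  {1-r->3 2-r->1}
final graph: no rule applies after step 7
NF edges: [(1, 3, 'r'), (2, 1, 'r')]

Answer: r:2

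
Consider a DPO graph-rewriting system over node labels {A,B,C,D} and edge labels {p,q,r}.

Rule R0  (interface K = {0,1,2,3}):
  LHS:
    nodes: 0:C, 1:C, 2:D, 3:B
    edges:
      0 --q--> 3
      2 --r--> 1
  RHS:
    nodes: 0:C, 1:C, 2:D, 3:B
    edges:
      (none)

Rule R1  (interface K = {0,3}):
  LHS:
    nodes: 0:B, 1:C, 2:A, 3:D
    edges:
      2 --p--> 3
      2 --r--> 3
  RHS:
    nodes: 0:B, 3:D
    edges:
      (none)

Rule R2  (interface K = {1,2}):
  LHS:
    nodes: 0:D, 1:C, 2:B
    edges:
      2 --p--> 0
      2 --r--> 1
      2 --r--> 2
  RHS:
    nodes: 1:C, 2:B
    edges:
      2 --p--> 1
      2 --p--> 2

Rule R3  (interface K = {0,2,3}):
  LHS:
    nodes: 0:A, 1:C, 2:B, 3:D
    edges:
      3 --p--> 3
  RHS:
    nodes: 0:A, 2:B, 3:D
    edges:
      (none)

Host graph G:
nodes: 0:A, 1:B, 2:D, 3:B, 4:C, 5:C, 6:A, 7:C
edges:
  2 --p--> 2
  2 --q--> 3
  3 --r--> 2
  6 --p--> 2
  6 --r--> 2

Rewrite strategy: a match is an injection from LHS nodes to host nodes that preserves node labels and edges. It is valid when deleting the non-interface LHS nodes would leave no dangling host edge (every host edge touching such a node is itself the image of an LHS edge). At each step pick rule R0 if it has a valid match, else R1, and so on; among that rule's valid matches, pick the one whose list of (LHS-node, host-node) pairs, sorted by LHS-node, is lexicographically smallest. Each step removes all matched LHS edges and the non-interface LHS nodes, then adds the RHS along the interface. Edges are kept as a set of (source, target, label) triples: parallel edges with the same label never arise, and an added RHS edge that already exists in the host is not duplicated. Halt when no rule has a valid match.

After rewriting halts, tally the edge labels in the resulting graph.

Answer: q:1 r:1

Steps:
[0] host  ⇒  8 nodes, 5 edges  {2-p->2 2-q->3 3-r->2 6-p->2 6-r->2}
[1] R1 @ {0↦1, 1↦4, 2↦6, 3↦2}  ⇒  6 nodes, 3 edges  {2-p->2 2-q->3 3-r->2}
[2] R3 @ {0↦0, 1↦5, 2↦1, 3↦2}  ⇒  5 nodes, 2 edges  {2-q->3 3-r->2}
final graph: no rule applies after step 2
NF edges: [(2, 3, 'q'), (3, 2, 'r')]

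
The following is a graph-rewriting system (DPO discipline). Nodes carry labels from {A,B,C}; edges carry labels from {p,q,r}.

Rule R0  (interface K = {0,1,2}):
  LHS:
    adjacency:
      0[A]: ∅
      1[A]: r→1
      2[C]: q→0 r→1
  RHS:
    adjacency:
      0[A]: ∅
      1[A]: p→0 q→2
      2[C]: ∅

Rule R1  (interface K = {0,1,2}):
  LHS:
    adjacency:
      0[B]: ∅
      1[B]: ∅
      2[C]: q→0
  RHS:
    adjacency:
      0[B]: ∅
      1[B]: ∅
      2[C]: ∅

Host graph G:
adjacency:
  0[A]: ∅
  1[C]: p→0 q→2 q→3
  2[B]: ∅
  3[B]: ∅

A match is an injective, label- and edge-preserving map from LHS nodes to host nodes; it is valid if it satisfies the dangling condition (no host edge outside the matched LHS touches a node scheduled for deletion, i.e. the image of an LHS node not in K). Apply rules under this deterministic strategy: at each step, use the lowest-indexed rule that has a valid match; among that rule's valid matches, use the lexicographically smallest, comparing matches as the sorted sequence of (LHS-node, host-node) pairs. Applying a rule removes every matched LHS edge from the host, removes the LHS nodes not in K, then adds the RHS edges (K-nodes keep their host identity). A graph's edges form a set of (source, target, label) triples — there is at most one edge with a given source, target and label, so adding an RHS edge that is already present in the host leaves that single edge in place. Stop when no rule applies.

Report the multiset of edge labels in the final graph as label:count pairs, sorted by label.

[0] host  ⇒  4 nodes, 3 edges  {1-p->0 1-q->2 1-q->3}
[1] R1 @ {0↦2, 1↦3, 2↦1}  ⇒  4 nodes, 2 edges  {1-p->0 1-q->3}
[2] R1 @ {0↦3, 1↦2, 2↦1}  ⇒  4 nodes, 1 edges  {1-p->0}
final graph: no rule applies after step 2
NF edges: [(1, 0, 'p')]

Answer: p:1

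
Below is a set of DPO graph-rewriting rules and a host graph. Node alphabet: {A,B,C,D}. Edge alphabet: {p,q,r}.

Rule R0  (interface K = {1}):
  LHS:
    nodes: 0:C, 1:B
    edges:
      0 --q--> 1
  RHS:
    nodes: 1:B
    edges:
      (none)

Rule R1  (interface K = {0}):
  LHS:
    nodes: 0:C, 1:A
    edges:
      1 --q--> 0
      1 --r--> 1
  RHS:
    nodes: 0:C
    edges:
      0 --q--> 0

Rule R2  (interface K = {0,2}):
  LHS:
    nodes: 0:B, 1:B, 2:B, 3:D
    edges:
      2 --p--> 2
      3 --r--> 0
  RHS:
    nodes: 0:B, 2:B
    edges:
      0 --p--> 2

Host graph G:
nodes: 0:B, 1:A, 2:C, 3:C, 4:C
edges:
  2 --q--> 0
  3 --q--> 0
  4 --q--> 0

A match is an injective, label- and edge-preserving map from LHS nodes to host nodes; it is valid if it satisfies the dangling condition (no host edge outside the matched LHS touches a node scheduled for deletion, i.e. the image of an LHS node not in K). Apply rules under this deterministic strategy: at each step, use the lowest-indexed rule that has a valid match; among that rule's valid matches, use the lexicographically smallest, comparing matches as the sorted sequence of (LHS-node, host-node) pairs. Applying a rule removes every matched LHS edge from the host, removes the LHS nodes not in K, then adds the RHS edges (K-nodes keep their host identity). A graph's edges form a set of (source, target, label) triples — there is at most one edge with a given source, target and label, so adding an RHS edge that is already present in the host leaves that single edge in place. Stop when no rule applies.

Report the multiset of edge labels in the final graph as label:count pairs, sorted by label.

Answer: (no edges)

Steps:
initial: |V|=5 |E|=3  E = 2-q->0 3-q->0 4-q->0
step 1: apply R0 at {0↦2, 1↦0}  → |V|=4 |E|=2  E = 3-q->0 4-q->0
step 2: apply R0 at {0↦3, 1↦0}  → |V|=3 |E|=1  E = 4-q->0
step 3: apply R0 at {0↦4, 1↦0}  → |V|=2 |E|=0  E = ∅
halt: no rule applies after step 3
NF edges: []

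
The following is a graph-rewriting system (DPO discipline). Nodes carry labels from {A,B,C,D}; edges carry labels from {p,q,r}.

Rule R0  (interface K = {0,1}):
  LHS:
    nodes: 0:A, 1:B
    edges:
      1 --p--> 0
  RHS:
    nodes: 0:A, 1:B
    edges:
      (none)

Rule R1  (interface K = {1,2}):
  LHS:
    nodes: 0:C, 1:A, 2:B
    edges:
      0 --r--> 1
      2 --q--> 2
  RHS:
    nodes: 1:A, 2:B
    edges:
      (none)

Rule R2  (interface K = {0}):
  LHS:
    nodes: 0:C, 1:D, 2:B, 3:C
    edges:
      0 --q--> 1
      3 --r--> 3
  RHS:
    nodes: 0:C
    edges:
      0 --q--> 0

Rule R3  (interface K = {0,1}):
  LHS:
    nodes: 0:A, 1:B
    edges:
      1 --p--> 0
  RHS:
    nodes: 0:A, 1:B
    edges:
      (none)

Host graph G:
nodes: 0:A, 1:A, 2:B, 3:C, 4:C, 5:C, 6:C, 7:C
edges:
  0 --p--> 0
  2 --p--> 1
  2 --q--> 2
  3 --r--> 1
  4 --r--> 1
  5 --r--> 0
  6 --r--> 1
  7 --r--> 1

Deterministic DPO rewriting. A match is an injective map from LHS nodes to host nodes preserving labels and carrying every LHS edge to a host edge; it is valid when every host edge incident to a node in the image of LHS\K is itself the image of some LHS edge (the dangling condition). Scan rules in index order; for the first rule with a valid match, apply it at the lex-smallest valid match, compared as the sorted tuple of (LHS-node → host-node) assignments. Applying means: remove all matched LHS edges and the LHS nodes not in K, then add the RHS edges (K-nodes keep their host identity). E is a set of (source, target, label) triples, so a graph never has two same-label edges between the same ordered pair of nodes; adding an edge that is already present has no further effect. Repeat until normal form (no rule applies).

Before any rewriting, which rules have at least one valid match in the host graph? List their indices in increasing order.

R0: 1 valid match — {0↦1, 1↦2}
R1: 5 valid matches — {0↦3, 1↦1, 2↦2}, {0↦4, 1↦1, 2↦2}, {0↦5, 1↦0, 2↦2} (+2 more)
R2: no valid match — LHS pattern not found
R3: 1 valid match — {0↦1, 1↦2}

Answer: [R0,R1,R3]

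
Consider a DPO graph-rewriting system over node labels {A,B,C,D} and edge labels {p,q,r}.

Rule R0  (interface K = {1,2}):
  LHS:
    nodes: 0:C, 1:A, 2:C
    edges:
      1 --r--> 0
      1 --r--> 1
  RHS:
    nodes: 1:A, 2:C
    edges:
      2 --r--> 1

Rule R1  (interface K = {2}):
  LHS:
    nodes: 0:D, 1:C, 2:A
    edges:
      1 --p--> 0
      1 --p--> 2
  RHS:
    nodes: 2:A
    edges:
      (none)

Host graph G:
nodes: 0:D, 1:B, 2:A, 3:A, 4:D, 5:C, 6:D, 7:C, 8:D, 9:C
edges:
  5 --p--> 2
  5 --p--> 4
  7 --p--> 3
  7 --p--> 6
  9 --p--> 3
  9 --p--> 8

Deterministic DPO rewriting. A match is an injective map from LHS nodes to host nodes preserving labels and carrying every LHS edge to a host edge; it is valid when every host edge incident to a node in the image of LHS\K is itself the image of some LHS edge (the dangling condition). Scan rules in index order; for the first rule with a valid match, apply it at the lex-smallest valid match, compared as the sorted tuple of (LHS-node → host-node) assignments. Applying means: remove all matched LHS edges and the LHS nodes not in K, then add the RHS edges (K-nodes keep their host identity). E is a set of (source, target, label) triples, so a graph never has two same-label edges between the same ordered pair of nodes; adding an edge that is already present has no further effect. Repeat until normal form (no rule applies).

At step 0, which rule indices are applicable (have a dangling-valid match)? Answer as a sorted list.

Answer: [R1]

Steps:
R0: no valid match — LHS pattern not found
R1: 3 valid matches — {0↦4, 1↦5, 2↦2}, {0↦6, 1↦7, 2↦3}, {0↦8, 1↦9, 2↦3}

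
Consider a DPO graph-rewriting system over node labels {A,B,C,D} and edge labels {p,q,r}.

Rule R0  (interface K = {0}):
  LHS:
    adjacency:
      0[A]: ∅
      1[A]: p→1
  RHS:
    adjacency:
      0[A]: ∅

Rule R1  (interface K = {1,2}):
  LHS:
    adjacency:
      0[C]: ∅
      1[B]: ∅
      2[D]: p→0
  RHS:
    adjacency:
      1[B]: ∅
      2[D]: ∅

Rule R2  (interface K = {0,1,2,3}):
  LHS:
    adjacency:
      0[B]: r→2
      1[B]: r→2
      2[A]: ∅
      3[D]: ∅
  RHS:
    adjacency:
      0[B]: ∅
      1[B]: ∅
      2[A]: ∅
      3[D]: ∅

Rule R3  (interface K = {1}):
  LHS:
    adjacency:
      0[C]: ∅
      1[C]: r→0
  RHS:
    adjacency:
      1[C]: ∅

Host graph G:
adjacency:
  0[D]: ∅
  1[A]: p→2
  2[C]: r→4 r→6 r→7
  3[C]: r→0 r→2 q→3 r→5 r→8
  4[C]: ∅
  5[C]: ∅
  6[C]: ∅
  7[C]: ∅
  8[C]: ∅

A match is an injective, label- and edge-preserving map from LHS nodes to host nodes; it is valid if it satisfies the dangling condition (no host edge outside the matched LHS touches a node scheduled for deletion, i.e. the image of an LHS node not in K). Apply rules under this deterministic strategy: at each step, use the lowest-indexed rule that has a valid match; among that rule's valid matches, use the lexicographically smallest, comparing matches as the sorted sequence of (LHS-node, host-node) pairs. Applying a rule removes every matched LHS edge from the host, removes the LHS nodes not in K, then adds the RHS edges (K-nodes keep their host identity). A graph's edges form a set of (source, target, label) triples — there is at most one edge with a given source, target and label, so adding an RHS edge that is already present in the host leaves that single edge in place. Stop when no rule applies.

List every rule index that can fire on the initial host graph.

Answer: [R3]

Rewrite trace:
R0: no valid match — LHS pattern not found
R1: no valid match — LHS pattern not found
R2: no valid match — LHS pattern not found
R3: 5 valid matches — {0↦4, 1↦2}, {0↦5, 1↦3}, {0↦6, 1↦2} (+2 more)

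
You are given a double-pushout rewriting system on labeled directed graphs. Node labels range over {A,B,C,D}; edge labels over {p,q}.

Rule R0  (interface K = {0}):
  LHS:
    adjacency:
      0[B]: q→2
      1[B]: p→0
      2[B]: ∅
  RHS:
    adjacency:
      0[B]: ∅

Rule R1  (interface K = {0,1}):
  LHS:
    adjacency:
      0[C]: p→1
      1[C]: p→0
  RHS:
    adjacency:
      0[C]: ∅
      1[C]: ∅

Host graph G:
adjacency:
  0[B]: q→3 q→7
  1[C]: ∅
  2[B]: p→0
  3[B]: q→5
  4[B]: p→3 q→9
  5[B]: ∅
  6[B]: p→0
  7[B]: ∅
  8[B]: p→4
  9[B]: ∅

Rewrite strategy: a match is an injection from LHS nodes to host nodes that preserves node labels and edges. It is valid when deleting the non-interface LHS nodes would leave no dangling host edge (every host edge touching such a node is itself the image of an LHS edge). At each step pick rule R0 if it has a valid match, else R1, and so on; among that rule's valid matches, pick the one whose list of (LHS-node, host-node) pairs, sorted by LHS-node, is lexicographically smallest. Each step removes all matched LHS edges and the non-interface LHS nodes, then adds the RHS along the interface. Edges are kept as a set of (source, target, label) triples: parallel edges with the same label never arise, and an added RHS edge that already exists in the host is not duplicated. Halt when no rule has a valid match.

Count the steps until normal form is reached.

[0] host  ⇒  10 nodes, 8 edges  {0-q->3 0-q->7 2-p->0 3-q->5 4-p->3 4-q->9 6-p->0 8-p->4}
[1] R0 @ {0↦0, 1↦2, 2↦7}  ⇒  8 nodes, 6 edges  {0-q->3 3-q->5 4-p->3 4-q->9 6-p->0 8-p->4}
[2] R0 @ {0↦4, 1↦8, 2↦9}  ⇒  6 nodes, 4 edges  {0-q->3 3-q->5 4-p->3 6-p->0}
[3] R0 @ {0↦3, 1↦4, 2↦5}  ⇒  4 nodes, 2 edges  {0-q->3 6-p->0}
[4] R0 @ {0↦0, 1↦6, 2↦3}  ⇒  2 nodes, 0 edges  {∅}
final graph: no rule applies after step 4

Answer: 4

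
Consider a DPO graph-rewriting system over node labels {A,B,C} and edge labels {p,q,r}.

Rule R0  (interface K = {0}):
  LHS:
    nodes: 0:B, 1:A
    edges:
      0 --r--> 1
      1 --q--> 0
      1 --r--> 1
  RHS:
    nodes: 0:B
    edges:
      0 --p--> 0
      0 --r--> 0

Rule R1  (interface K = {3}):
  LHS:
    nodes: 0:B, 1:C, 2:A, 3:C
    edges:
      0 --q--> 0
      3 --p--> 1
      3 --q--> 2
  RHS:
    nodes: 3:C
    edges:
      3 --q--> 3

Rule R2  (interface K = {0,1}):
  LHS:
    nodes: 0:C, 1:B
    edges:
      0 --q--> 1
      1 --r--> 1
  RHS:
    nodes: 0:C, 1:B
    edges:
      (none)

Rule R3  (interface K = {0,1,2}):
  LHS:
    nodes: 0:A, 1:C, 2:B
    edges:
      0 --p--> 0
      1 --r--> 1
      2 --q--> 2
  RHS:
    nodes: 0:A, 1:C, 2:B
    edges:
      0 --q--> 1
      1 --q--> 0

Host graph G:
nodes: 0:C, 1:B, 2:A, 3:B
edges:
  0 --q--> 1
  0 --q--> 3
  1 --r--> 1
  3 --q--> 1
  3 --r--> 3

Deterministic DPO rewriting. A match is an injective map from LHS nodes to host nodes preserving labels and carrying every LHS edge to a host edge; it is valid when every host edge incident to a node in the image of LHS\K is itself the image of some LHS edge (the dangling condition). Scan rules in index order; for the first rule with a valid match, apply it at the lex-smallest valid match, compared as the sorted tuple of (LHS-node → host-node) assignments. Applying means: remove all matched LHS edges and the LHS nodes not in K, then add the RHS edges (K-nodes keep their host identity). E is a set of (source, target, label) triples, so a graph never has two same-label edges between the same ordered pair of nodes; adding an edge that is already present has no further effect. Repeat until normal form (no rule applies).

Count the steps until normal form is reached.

start.  V:4 E:5  edges: 0-q->1 0-q->3 1-r->1 3-q->1 3-r->3
1. fire R2 via {0↦0, 1↦1}  →  V:4 E:3  edges: 0-q->3 3-q->1 3-r->3
2. fire R2 via {0↦0, 1↦3}  →  V:4 E:1  edges: 3-q->1
final graph: no rule applies after step 2

Answer: 2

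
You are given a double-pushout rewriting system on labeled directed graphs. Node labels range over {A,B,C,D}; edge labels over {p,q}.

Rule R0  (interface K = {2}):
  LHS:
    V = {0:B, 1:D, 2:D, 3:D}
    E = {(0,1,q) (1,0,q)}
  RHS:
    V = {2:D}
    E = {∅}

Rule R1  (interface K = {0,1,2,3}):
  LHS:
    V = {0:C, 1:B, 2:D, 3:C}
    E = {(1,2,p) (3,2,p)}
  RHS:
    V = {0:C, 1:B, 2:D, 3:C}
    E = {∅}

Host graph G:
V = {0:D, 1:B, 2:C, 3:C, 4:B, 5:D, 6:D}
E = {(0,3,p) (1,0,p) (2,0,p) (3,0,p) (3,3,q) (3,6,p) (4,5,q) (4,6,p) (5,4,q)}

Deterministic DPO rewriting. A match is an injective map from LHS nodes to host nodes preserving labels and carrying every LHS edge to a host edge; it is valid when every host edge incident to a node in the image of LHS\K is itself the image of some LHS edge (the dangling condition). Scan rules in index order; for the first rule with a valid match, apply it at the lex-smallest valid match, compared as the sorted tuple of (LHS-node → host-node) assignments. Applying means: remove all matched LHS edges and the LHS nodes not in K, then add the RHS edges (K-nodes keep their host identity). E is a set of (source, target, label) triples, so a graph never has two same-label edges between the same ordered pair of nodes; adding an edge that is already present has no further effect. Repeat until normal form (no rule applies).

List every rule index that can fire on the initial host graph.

Answer: [R1]

Rewrite trace:
R0: no valid match — 2 raw matches, all fail dangling condition
R1: 3 valid matches — {0↦2, 1↦1, 2↦0, 3↦3}, {0↦2, 1↦4, 2↦6, 3↦3}, {0↦3, 1↦1, 2↦0, 3↦2}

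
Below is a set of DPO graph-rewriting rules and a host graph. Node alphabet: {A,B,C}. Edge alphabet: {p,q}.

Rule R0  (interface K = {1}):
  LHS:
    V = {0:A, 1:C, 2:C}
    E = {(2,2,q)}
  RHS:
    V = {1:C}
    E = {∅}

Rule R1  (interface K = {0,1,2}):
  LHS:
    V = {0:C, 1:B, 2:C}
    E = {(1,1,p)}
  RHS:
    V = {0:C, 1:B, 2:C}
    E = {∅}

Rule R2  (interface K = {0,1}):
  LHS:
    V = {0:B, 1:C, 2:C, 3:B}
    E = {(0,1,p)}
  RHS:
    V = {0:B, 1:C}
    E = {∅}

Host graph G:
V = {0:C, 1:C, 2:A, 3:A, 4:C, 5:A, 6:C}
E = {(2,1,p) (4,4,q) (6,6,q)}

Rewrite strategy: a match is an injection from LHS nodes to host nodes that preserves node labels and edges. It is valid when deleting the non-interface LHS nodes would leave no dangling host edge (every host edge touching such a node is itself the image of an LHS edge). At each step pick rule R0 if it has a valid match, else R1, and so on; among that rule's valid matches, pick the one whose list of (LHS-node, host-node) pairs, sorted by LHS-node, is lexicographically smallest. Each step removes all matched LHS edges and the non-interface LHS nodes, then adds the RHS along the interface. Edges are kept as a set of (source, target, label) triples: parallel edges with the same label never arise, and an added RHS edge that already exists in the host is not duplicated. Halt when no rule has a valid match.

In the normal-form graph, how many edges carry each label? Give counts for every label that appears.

Answer: p:1

Steps:
initial: |V|=7 |E|=3  E = 2-p->1 4-q->4 6-q->6
step 1: apply R0 at {0↦3, 1↦0, 2↦4}  → |V|=5 |E|=2  E = 2-p->1 6-q->6
step 2: apply R0 at {0↦5, 1↦0, 2↦6}  → |V|=3 |E|=1  E = 2-p->1
normal form: no rule applies after step 2
NF edges: [(2, 1, 'p')]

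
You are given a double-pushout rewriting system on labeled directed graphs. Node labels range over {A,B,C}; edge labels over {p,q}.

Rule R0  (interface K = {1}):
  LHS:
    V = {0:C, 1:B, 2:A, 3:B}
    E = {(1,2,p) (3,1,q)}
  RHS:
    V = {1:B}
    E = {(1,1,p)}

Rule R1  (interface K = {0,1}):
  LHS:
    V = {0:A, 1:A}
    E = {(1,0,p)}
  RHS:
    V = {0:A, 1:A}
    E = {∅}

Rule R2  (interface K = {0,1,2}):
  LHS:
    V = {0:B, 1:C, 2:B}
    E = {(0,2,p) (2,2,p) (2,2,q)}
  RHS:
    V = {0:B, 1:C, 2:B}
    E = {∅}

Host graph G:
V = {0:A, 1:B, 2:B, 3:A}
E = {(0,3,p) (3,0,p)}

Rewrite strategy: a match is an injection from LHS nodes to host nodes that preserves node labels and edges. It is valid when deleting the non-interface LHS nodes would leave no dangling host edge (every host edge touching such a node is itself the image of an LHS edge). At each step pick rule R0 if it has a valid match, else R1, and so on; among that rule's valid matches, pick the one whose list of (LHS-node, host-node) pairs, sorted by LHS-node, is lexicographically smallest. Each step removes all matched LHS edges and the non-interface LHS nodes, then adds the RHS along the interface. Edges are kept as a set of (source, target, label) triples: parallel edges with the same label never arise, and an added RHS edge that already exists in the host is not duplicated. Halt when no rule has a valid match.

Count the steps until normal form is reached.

Answer: 2

Rewrite trace:
start.  V:4 E:2  edges: 0-p->3 3-p->0
1. fire R1 via {0↦0, 1↦3}  →  V:4 E:1  edges: 0-p->3
2. fire R1 via {0↦3, 1↦0}  →  V:4 E:0  edges: ∅
normal form: no rule applies after step 2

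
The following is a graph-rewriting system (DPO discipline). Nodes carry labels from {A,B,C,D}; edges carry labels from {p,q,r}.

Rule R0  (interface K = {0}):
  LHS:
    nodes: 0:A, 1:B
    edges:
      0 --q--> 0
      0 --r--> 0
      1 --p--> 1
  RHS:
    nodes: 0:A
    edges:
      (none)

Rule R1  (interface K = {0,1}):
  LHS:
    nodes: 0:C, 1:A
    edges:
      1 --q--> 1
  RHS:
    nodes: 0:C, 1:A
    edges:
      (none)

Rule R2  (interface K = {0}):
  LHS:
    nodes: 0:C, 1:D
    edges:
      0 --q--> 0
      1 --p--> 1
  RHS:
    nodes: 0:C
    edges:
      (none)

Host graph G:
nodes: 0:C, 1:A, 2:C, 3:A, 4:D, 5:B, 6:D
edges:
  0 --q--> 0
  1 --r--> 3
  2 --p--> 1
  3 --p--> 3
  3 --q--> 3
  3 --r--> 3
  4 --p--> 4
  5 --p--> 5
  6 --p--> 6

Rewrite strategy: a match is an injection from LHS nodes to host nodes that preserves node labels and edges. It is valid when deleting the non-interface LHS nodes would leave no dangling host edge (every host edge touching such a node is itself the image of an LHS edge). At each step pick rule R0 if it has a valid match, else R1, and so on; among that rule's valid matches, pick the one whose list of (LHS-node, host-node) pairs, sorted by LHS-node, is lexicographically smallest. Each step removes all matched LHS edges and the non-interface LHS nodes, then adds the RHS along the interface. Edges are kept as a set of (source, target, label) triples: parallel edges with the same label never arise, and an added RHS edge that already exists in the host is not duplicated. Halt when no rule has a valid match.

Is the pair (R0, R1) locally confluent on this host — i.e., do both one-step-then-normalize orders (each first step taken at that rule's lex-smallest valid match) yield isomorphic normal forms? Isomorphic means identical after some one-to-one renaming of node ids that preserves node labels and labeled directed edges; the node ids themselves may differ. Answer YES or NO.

Answer: NO

Rewrite trace:
branch R0-first: apply at {0↦3, 1↦5} → |E|=6, then 1 more step(s) → NF |V|=5 |E|=4 V={0:C, 1:A, 2:C, 3:A, 6:D} E=1-r->3 2-p->1 3-p->3 6-p->6
branch R1-first: apply at {0↦0, 1↦3} → |E|=8, then 1 more step(s) → NF |V|=6 |E|=6 V={0:C, 1:A, 2:C, 3:A, 5:B, 6:D} E=1-r->3 2-p->1 3-p->3 3-r->3 5-p->5 6-p->6
graphs not isomorphic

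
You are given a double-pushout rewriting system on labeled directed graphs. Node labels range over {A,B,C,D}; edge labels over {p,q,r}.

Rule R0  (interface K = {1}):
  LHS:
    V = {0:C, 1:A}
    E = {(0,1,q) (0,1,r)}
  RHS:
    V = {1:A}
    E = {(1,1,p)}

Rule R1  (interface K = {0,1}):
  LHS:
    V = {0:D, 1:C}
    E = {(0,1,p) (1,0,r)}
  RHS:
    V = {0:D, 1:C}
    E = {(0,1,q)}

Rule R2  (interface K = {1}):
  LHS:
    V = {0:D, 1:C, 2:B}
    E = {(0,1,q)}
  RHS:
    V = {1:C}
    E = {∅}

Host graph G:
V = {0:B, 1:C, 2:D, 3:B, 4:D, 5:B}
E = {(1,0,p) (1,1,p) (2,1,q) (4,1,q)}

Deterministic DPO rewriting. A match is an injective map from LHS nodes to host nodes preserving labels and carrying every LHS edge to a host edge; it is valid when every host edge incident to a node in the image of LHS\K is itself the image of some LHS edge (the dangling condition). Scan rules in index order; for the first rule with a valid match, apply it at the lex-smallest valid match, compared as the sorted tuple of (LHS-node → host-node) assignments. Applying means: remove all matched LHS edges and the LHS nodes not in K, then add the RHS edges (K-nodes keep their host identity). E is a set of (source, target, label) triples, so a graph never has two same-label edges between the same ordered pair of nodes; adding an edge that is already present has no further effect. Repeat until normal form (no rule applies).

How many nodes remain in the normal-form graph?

[0] host  ⇒  6 nodes, 4 edges  {1-p->0 1-p->1 2-q->1 4-q->1}
[1] R2 @ {0↦2, 1↦1, 2↦3}  ⇒  4 nodes, 3 edges  {1-p->0 1-p->1 4-q->1}
[2] R2 @ {0↦4, 1↦1, 2↦5}  ⇒  2 nodes, 2 edges  {1-p->0 1-p->1}
normal form: no rule applies after step 2
NF nodes: {0:B, 1:C}

Answer: 2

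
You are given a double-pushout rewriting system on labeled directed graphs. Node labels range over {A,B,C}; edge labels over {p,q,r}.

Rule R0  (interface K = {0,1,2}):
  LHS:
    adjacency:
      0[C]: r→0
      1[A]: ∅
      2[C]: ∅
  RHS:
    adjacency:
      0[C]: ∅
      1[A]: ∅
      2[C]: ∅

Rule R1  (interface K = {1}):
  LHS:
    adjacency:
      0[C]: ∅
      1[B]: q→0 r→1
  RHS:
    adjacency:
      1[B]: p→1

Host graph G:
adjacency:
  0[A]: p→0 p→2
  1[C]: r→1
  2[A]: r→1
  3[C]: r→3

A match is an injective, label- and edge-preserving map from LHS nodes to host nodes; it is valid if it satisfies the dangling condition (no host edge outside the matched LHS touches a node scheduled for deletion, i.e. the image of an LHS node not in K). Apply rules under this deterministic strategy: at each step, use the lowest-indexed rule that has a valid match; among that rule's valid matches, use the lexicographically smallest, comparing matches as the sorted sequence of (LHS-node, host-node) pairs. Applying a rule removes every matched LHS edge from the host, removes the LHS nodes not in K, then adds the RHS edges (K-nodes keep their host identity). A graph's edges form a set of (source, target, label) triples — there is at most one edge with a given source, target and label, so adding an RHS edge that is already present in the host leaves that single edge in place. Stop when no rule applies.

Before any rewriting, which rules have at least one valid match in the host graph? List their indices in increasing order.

R0: 4 valid matches — {0↦1, 1↦0, 2↦3}, {0↦1, 1↦2, 2↦3}, {0↦3, 1↦0, 2↦1} (+1 more)
R1: no valid match — LHS pattern not found

Answer: [R0]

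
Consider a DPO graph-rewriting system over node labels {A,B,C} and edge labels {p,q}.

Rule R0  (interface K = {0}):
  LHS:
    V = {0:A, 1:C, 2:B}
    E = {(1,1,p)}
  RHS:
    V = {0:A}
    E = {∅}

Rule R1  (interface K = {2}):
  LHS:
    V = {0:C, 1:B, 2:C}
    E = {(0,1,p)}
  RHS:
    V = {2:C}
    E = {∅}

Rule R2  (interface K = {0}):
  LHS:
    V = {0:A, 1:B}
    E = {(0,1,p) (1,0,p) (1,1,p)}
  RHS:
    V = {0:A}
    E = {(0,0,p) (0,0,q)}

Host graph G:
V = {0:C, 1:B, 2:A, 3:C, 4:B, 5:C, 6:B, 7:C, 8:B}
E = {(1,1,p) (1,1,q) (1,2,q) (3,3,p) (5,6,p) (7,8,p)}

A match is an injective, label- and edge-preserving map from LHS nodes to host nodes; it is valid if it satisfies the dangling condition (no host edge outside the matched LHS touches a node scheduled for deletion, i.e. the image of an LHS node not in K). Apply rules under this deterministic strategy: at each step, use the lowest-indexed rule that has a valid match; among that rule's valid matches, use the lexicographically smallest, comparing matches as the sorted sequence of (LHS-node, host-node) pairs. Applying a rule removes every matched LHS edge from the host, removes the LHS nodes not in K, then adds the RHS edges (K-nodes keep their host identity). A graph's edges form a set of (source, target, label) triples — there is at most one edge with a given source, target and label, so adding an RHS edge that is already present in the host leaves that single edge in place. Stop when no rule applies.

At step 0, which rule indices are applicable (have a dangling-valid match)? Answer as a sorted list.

Answer: [R0,R1]

Derivation:
R0: 1 valid match — {0↦2, 1↦3, 2↦4}
R1: 6 valid matches — {0↦5, 1↦6, 2↦0}, {0↦5, 1↦6, 2↦3}, {0↦5, 1↦6, 2↦7} (+3 more)
R2: no valid match — LHS pattern not found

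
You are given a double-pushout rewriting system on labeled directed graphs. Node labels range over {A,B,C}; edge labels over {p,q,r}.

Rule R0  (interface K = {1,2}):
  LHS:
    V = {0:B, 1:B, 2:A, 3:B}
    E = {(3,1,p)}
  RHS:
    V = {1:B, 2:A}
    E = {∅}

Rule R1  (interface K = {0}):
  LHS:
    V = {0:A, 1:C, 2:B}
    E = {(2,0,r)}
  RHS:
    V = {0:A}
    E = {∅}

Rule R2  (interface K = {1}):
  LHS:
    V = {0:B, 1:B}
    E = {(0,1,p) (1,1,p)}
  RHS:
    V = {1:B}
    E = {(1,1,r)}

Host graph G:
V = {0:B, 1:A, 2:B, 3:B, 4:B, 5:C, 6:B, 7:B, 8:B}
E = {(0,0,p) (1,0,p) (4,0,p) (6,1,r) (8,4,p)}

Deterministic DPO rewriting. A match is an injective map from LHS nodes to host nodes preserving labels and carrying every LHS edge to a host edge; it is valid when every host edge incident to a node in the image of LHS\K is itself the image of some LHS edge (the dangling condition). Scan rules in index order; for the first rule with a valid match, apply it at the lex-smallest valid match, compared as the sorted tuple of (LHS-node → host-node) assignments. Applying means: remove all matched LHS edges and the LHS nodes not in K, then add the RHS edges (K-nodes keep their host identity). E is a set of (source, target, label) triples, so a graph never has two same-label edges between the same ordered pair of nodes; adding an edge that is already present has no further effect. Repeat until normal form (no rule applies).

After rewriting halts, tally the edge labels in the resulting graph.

Answer: p:2

Rewrite trace:
initial: |V|=9 |E|=5  E = 0-p->0 1-p->0 4-p->0 6-r->1 8-p->4
step 1: apply R0 at {0↦2, 1↦4, 2↦1, 3↦8}  → |V|=7 |E|=4  E = 0-p->0 1-p->0 4-p->0 6-r->1
step 2: apply R0 at {0↦3, 1↦0, 2↦1, 3↦4}  → |V|=5 |E|=3  E = 0-p->0 1-p->0 6-r->1
step 3: apply R1 at {0↦1, 1↦5, 2↦6}  → |V|=3 |E|=2  E = 0-p->0 1-p->0
normal form: no rule applies after step 3
NF edges: [(0, 0, 'p'), (1, 0, 'p')]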